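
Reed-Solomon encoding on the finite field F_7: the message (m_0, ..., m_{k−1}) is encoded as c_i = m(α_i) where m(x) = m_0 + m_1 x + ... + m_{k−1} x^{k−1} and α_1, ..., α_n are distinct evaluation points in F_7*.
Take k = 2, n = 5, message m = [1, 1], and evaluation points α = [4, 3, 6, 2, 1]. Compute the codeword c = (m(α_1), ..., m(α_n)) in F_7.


c = [5, 4, 0, 3, 2]

Message polynomial: m(x) = 1 + 1·x (mod 7).
For each evaluation point α_i, compute m(α_i) mod 7:
  α_1 = 4: Horner steps 1 → 5, so m(4) = 5.
  α_2 = 3: Horner steps 1 → 4, so m(3) = 4.
  α_3 = 6: Horner steps 1 → 0, so m(6) = 0.
  α_4 = 2: Horner steps 1 → 3, so m(2) = 3.
  α_5 = 1: Horner steps 1 → 2, so m(1) = 2.
Codeword c = [5, 4, 0, 3, 2] ∈ F_7^5.


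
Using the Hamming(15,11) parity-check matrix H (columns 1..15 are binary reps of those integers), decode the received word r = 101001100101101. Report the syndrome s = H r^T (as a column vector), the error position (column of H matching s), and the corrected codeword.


s = (0, 1, 1, 1)^T, error position = 7, corrected codeword c = 101001000101101

Compute s = H r^T mod 2 one row at a time:
  s_1 = 0 + 0 + 1 + 0 + 1 + 1 + 0 + 1 = 4 ≡ 0 (mod 2).
  s_2 = 0 + 0 + 1 + 1 + 1 + 1 + 0 + 1 = 5 ≡ 1 (mod 2).
  s_3 = 0 + 1 + 1 + 1 + 1 + 0 + 0 + 1 = 5 ≡ 1 (mod 2).
  s_4 = 1 + 1 + 0 + 1 + 0 + 0 + 1 + 1 = 5 ≡ 1 (mod 2).
s = (0, 1, 1, 1)^T — this equals column 7 of H (binary 0111), so error is at position 7.
Correct: flip bit 7 of r = 101001100101101 to get c = 101001000101101.


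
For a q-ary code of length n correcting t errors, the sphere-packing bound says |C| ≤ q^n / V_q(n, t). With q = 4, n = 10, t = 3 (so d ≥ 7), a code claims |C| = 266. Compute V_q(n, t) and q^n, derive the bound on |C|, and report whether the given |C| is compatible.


V_q(n, t) = 3676, q^n = 1048576, Hamming bound = 285, |C| = 266 ≤ bound (satisfied).

Step 1: Compute V_q(n, t) = Σ_{j=0}^3 C(n, j) (q−1)^j.
  j = 0: C(10,0)·(3)^0 = 1·1 = 1.
  j = 1: C(10,1)·(3)^1 = 10·3 = 30.
  j = 2: C(10,2)·(3)^2 = 45·9 = 405.
  j = 3: C(10,3)·(3)^3 = 120·27 = 3240.
  V_q(n, t) = 1 + 30 + 405 + 3240 = 3676.
Step 2: q^n = 4^10 = 1048576.
Step 3: Hamming bound ⌊q^n / V_q(n,t)⌋ = ⌊1048576/3676⌋ = 285.
Step 4: Compare |C| = 266 to 285: satisfied.
The claimed |C| lies below the Hamming bound.


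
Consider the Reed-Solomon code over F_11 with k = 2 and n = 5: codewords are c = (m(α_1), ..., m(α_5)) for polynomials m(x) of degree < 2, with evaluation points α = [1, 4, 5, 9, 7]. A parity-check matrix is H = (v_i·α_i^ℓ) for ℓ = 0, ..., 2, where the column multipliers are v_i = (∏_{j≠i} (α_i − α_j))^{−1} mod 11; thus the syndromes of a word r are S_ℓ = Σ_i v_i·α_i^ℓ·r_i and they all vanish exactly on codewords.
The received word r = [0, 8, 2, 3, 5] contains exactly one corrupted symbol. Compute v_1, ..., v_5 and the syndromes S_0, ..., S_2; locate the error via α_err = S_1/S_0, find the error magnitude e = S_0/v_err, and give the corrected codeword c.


S = (5, 3, 4), error at position 3, error magnitude e = 6, c = [0, 8, 7, 3, 5].

Step 1: column multipliers v_i = (∏_{j≠i}(α_i − α_j))^{−1} mod 11.
  i = 1 (α = 1): (1−4)(1−5)(1−9)(1−7) = (−3)·(−4)·(−8)·(−6) = 576 ≡ 4, so v_1 = 4^{−1} = 3 (mod 11).
  i = 2 (α = 4): (4−1)(4−5)(4−9)(4−7) = 3·(−1)·(−5)·(−3) = −45 ≡ 10, so v_2 = 10^{−1} = 10 (mod 11).
  i = 3 (α = 5): (5−1)(5−4)(5−9)(5−7) = 4·1·(−4)·(−2) = 32 ≡ 10, so v_3 = 10^{−1} = 10 (mod 11).
  i = 4 (α = 9): (9−1)(9−4)(9−5)(9−7) = 8·5·4·2 = 320 ≡ 1, so v_4 = 1^{−1} = 1 (mod 11).
  i = 5 (α = 7): (7−1)(7−4)(7−5)(7−9) = 6·3·2·(−2) = −72 ≡ 5, so v_5 = 5^{−1} = 9 (mod 11).
  v = [3, 10, 10, 1, 9].
Step 2: syndromes of r = [0, 8, 2, 3, 5] (all sums mod 11).
  S_0 = Σ v_i r_i = 3·0 + 10·8 + 10·2 + 1·3 + 9·5 = 148 ≡ 5.
  S_1 = Σ v_i α_i r_i = 3·1·0 + 10·4·8 + 10·5·2 + 1·9·3 + 9·7·5 = 762 ≡ 3.
  α_i^2 mod 11 = [1, 5, 3, 4, 5].
  S_2 = Σ v_i α_i^2 r_i = 3·1·0 + 10·5·8 + 10·3·2 + 1·4·3 + 9·5·5 = 697 ≡ 4.
  S = (5, 3, 4) ≠ 0, so r is not a codeword (an error is present).
Step 3: locate the error. For a single error e at position i, S_ℓ = v_i·e·α_i^ℓ, so α_err = S_1/S_0.
  S_0^{−1} = 5^{−1} = 9 (mod 11), so α_err = 3·9 = 27 ≡ 5 = α_3. Error position i = 3.
  Consistency check: S_2/S_1 = 4·4 = 16 ≡ 5 = α_err ✓ (single-error assumption holds).
Step 4: error magnitude e = S_0/v_3 = S_0·∏_{j≠3}(α_3 − α_j) = 5·10 = 50 ≡ 6 (mod 11).
Step 5: correct position 3: c_3 = r_3 − e = 2 − 6 ≡ 7 (mod 11). Hence c = [0, 8, 7, 3, 5].
  Check: interpolating c through the α_i gives m(x) = 1 + 10·x (degree < 2) with m(α_i) = c_i for every i, so c is indeed a codeword.


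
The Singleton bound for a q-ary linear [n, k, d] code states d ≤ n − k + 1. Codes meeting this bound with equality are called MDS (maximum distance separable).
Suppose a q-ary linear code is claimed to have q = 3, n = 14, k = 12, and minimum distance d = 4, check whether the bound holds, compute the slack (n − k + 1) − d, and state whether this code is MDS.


Singleton RHS = n − k + 1 = 3, slack = -1, bound violated (no such code; not MDS).

Singleton bound: d ≤ n − k + 1.
Here n = 14, k = 12, so n − k + 1 = 3.
Given d = 4, check d ≤ 3: NO.
Slack = (n − k + 1) − d = -1.
The slack is negative: d = 4 exceeds n − k + 1 = 3 by 1, so the Singleton bound is violated and no linear [14, 12, 4]_3 code can exist. In particular it is not MDS (MDS requires d = n − k + 1 exactly).
Description: the claimed parameters are [14, 12, 4]_3; such a code would be impossible (violates the Singleton bound).


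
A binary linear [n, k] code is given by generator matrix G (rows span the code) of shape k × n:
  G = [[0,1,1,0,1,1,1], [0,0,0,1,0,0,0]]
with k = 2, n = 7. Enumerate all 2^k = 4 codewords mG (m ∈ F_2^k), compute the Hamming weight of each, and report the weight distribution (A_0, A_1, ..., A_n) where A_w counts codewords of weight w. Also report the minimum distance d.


Weight distribution: A_0 = 1, A_1 = 1, A_5 = 1, A_6 = 1. Minimum distance d = 1.

Enumerate all 2^2 = 4 messages m ∈ F_2^2.
For each, compute codeword c = mG in F_2^7, then tally its weight.
  m = 00 → c = 0000000, weight = 0.
  m = 10 → c = 0110111, weight = 5.
  m = 01 → c = 0001000, weight = 1.
  m = 11 → c = 0111111, weight = 6.
Tally weights:
  weight 0: 1 codewords.
  weight 1: 1 codewords.
  weight 5: 1 codewords.
  weight 6: 1 codewords.
Minimum distance d = smallest w > 0 with A_w > 0 = 1.
Sanity: Σ A_w = 4 = 2^2 = 4 ✓.


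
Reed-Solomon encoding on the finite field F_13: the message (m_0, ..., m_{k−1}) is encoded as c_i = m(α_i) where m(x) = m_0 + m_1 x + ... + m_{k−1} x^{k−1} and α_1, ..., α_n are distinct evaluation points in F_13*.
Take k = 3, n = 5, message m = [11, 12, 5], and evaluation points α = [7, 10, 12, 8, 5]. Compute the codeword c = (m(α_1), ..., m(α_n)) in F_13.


c = [2, 7, 4, 11, 1]

Message polynomial: m(x) = 11 + 12·x + 5·x^2 (mod 13).
For each evaluation point α_i, compute m(α_i) mod 13:
  α_1 = 7: Horner steps 5 → 8 → 2, so m(7) = 2.
  α_2 = 10: Horner steps 5 → 10 → 7, so m(10) = 7.
  α_3 = 12: Horner steps 5 → 7 → 4, so m(12) = 4.
  α_4 = 8: Horner steps 5 → 0 → 11, so m(8) = 11.
  α_5 = 5: Horner steps 5 → 11 → 1, so m(5) = 1.
Codeword c = [2, 7, 4, 11, 1] ∈ F_13^5.


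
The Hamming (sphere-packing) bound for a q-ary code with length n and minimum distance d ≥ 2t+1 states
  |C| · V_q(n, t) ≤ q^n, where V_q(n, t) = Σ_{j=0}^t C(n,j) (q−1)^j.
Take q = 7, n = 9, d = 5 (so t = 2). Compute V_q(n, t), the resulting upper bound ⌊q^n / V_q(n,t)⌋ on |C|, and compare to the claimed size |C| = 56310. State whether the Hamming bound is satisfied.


V_q(n, t) = 1351, q^n = 40353607, Hamming bound = 29869, |C| = 56310 > bound (violated).

Step 1: Compute V_q(n, t) = Σ_{j=0}^2 C(n, j) (q−1)^j.
  j = 0: C(9,0)·(6)^0 = 1·1 = 1.
  j = 1: C(9,1)·(6)^1 = 9·6 = 54.
  j = 2: C(9,2)·(6)^2 = 36·36 = 1296.
  V_q(n, t) = 1 + 54 + 1296 = 1351.
Step 2: q^n = 7^9 = 40353607.
Step 3: Hamming bound ⌊q^n / V_q(n,t)⌋ = ⌊40353607/1351⌋ = 29869.
Step 4: Compare |C| = 56310 to 29869: violated.
The claimed |C| lies above the Hamming bound, so no 7-ary code of length 9 with d ≥ 5 can have 56310 codewords.


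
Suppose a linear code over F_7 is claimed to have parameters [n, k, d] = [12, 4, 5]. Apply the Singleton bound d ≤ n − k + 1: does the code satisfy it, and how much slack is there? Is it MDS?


Singleton RHS = n − k + 1 = 9, slack = 4, bound satisfied, not MDS.

Singleton bound: d ≤ n − k + 1.
Here n = 12, k = 4, so n − k + 1 = 9.
Given d = 5, check d ≤ 9: YES.
Slack = (n − k + 1) − d = 4.
The code is NOT MDS (slack = 4 > 0).
Description: the claimed parameters are [12, 4, 5]_7; such a code would be non-MDS.


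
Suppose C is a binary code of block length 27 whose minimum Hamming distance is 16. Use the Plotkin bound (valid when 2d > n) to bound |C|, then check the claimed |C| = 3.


Plotkin bound M ≤ 6; given |C| = 3 ≤ bound (satisfied).

Check applicability: 2d = 32, n = 27.
2d − n = 5 > 0, so Plotkin applies.
Compute d/(2d−n) = 16/5 ≈ 3.2000.
⌊d/(2d−n)⌋ = 3.
Plotkin bound: M ≤ 2·3 = 6.
Given |C| = 3, check: satisfied.
This |C| is below the Plotkin bound.


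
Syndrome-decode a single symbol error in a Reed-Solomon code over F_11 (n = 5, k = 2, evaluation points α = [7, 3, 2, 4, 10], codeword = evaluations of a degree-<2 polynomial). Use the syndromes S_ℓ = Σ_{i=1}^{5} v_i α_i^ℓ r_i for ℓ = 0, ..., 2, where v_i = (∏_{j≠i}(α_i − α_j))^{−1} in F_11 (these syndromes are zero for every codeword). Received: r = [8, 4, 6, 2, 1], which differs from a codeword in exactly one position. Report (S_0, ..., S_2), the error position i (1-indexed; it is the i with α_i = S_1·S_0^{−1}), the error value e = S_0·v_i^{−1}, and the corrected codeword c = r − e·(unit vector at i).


S = (8, 1, 7), error at position 1, error magnitude e = 1, c = [7, 4, 6, 2, 1].

Step 1: column multipliers v_i = (∏_{j≠i}(α_i − α_j))^{−1} mod 11.
  i = 1 (α = 7): (7−3)(7−2)(7−4)(7−10) = 4·5·3·(−3) = −180 ≡ 7, so v_1 = 7^{−1} = 8 (mod 11).
  i = 2 (α = 3): (3−7)(3−2)(3−4)(3−10) = (−4)·1·(−1)·(−7) = −28 ≡ 5, so v_2 = 5^{−1} = 9 (mod 11).
  i = 3 (α = 2): (2−7)(2−3)(2−4)(2−10) = (−5)·(−1)·(−2)·(−8) = 80 ≡ 3, so v_3 = 3^{−1} = 4 (mod 11).
  i = 4 (α = 4): (4−7)(4−3)(4−2)(4−10) = (−3)·1·2·(−6) = 36 ≡ 3, so v_4 = 3^{−1} = 4 (mod 11).
  i = 5 (α = 10): (10−7)(10−3)(10−2)(10−4) = 3·7·8·6 = 1008 ≡ 7, so v_5 = 7^{−1} = 8 (mod 11).
  v = [8, 9, 4, 4, 8].
Step 2: syndromes of r = [8, 4, 6, 2, 1] (all sums mod 11).
  S_0 = Σ v_i r_i = 8·8 + 9·4 + 4·6 + 4·2 + 8·1 = 140 ≡ 8.
  S_1 = Σ v_i α_i r_i = 8·7·8 + 9·3·4 + 4·2·6 + 4·4·2 + 8·10·1 = 716 ≡ 1.
  α_i^2 mod 11 = [5, 9, 4, 5, 1].
  S_2 = Σ v_i α_i^2 r_i = 8·5·8 + 9·9·4 + 4·4·6 + 4·5·2 + 8·1·1 = 788 ≡ 7.
  S = (8, 1, 7) ≠ 0, so r is not a codeword (an error is present).
Step 3: locate the error. For a single error e at position i, S_ℓ = v_i·e·α_i^ℓ, so α_err = S_1/S_0.
  S_0^{−1} = 8^{−1} = 7 (mod 11), so α_err = 1·7 = 7 ≡ 7 = α_1. Error position i = 1.
  Consistency check: S_2/S_1 = 7·1 = 7 ≡ 7 = α_err ✓ (single-error assumption holds).
Step 4: error magnitude e = S_0/v_1 = S_0·∏_{j≠1}(α_1 − α_j) = 8·7 = 56 ≡ 1 (mod 11).
Step 5: correct position 1: c_1 = r_1 − e = 8 − 1 ≡ 7 (mod 11). Hence c = [7, 4, 6, 2, 1].
  Check: interpolating c through the α_i gives m(x) = 10 + 9·x (degree < 2) with m(α_i) = c_i for every i, so c is indeed a codeword.


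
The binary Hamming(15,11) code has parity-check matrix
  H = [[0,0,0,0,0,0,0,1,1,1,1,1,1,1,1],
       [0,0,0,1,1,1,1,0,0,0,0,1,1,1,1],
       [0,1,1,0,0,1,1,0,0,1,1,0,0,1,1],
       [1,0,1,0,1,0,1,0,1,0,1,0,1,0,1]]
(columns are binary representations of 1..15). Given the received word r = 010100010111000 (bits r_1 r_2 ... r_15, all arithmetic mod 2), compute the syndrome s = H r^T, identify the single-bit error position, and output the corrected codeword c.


s = (0, 0, 1, 1)^T, error position = 3, corrected codeword c = 011100010111000

Compute s = H r^T mod 2 one row at a time:
  s_1 = 1 + 0 + 1 + 1 + 1 + 0 + 0 + 0 = 4 ≡ 0 (mod 2).
  s_2 = 1 + 0 + 0 + 0 + 1 + 0 + 0 + 0 = 2 ≡ 0 (mod 2).
  s_3 = 1 + 0 + 0 + 0 + 1 + 1 + 0 + 0 = 3 ≡ 1 (mod 2).
  s_4 = 0 + 0 + 0 + 0 + 0 + 1 + 0 + 0 = 1 ≡ 1 (mod 2).
s = (0, 0, 1, 1)^T — this equals column 3 of H (binary 0011), so error is at position 3.
Correct: flip bit 3 of r = 010100010111000 to get c = 011100010111000.


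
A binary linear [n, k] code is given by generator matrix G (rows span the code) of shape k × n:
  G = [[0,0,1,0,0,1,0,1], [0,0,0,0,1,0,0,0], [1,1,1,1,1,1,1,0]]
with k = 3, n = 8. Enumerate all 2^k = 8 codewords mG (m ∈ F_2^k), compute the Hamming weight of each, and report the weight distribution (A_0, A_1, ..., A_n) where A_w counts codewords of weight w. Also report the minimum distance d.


Weight distribution: A_0 = 1, A_1 = 1, A_3 = 1, A_4 = 1, A_5 = 1, A_6 = 2, A_7 = 1. Minimum distance d = 1.

Enumerate all 2^3 = 8 messages m ∈ F_2^3.
For each, compute codeword c = mG in F_2^8, then tally its weight.
  m = 000 → c = 00000000, weight = 0.
  m = 100 → c = 00100101, weight = 3.
  m = 010 → c = 00001000, weight = 1.
  m = 110 → c = 00101101, weight = 4.
  m = 001 → c = 11111110, weight = 7.
  m = 101 → c = 11011011, weight = 6.
  m = 011 → c = 11110110, weight = 6.
  m = 111 → c = 11010011, weight = 5.
Tally weights:
  weight 0: 1 codewords.
  weight 1: 1 codewords.
  weight 3: 1 codewords.
  weight 4: 1 codewords.
  weight 5: 1 codewords.
  weight 6: 2 codewords.
  weight 7: 1 codewords.
Minimum distance d = smallest w > 0 with A_w > 0 = 1.
Sanity: Σ A_w = 8 = 2^3 = 8 ✓.


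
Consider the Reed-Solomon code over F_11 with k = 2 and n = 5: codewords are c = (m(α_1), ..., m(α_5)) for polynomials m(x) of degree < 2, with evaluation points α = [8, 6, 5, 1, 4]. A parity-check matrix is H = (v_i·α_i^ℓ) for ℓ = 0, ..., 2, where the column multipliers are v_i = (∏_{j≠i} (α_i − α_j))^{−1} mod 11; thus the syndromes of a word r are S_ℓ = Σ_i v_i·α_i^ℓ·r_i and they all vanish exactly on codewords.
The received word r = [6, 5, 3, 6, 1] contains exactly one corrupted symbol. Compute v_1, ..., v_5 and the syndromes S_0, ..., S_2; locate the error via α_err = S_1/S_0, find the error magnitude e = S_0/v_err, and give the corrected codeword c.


S = (10, 3, 2), error at position 1, error magnitude e = 8, c = [9, 5, 3, 6, 1].

Step 1: column multipliers v_i = (∏_{j≠i}(α_i − α_j))^{−1} mod 11.
  i = 1 (α = 8): (8−6)(8−5)(8−1)(8−4) = 2·3·7·4 = 168 ≡ 3, so v_1 = 3^{−1} = 4 (mod 11).
  i = 2 (α = 6): (6−8)(6−5)(6−1)(6−4) = (−2)·1·5·2 = −20 ≡ 2, so v_2 = 2^{−1} = 6 (mod 11).
  i = 3 (α = 5): (5−8)(5−6)(5−1)(5−4) = (−3)·(−1)·4·1 = 12 ≡ 1, so v_3 = 1^{−1} = 1 (mod 11).
  i = 4 (α = 1): (1−8)(1−6)(1−5)(1−4) = (−7)·(−5)·(−4)·(−3) = 420 ≡ 2, so v_4 = 2^{−1} = 6 (mod 11).
  i = 5 (α = 4): (4−8)(4−6)(4−5)(4−1) = (−4)·(−2)·(−1)·3 = −24 ≡ 9, so v_5 = 9^{−1} = 5 (mod 11).
  v = [4, 6, 1, 6, 5].
Step 2: syndromes of r = [6, 5, 3, 6, 1] (all sums mod 11).
  S_0 = Σ v_i r_i = 4·6 + 6·5 + 1·3 + 6·6 + 5·1 = 98 ≡ 10.
  S_1 = Σ v_i α_i r_i = 4·8·6 + 6·6·5 + 1·5·3 + 6·1·6 + 5·4·1 = 443 ≡ 3.
  α_i^2 mod 11 = [9, 3, 3, 1, 5].
  S_2 = Σ v_i α_i^2 r_i = 4·9·6 + 6·3·5 + 1·3·3 + 6·1·6 + 5·5·1 = 376 ≡ 2.
  S = (10, 3, 2) ≠ 0, so r is not a codeword (an error is present).
Step 3: locate the error. For a single error e at position i, S_ℓ = v_i·e·α_i^ℓ, so α_err = S_1/S_0.
  S_0^{−1} = 10^{−1} = 10 (mod 11), so α_err = 3·10 = 30 ≡ 8 = α_1. Error position i = 1.
  Consistency check: S_2/S_1 = 2·4 = 8 ≡ 8 = α_err ✓ (single-error assumption holds).
Step 4: error magnitude e = S_0/v_1 = S_0·∏_{j≠1}(α_1 − α_j) = 10·3 = 30 ≡ 8 (mod 11).
Step 5: correct position 1: c_1 = r_1 − e = 6 − 8 ≡ 9 (mod 11). Hence c = [9, 5, 3, 6, 1].
  Check: interpolating c through the α_i gives m(x) = 4 + 2·x (degree < 2) with m(α_i) = c_i for every i, so c is indeed a codeword.


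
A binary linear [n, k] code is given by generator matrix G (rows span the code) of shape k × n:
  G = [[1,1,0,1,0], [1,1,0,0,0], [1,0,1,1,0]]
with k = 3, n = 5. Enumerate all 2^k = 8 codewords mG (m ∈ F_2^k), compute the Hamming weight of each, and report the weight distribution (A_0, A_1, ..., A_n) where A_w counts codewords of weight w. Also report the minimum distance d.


Weight distribution: A_0 = 1, A_1 = 1, A_2 = 3, A_3 = 3. Minimum distance d = 1.

Enumerate all 2^3 = 8 messages m ∈ F_2^3.
For each, compute codeword c = mG in F_2^5, then tally its weight.
  m = 000 → c = 00000, weight = 0.
  m = 100 → c = 11010, weight = 3.
  m = 010 → c = 11000, weight = 2.
  m = 110 → c = 00010, weight = 1.
  m = 001 → c = 10110, weight = 3.
  m = 101 → c = 01100, weight = 2.
  m = 011 → c = 01110, weight = 3.
  m = 111 → c = 10100, weight = 2.
Tally weights:
  weight 0: 1 codewords.
  weight 1: 1 codewords.
  weight 2: 3 codewords.
  weight 3: 3 codewords.
Minimum distance d = smallest w > 0 with A_w > 0 = 1.
Sanity: Σ A_w = 8 = 2^3 = 8 ✓.


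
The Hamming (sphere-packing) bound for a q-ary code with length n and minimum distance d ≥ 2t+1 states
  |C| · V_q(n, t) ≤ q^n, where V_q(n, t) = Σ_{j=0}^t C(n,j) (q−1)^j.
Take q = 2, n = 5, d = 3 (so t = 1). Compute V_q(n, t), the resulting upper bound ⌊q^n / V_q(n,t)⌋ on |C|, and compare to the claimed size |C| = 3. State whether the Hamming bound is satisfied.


V_q(n, t) = 6, q^n = 32, Hamming bound = 5, |C| = 3 ≤ bound (satisfied).

Step 1: Compute V_q(n, t) = Σ_{j=0}^1 C(n, j) (q−1)^j.
  j = 0: C(5,0)·(1)^0 = 1·1 = 1.
  j = 1: C(5,1)·(1)^1 = 5·1 = 5.
  V_q(n, t) = 1 + 5 = 6.
Step 2: q^n = 2^5 = 32.
Step 3: Hamming bound ⌊q^n / V_q(n,t)⌋ = ⌊32/6⌋ = 5.
Step 4: Compare |C| = 3 to 5: satisfied.
The claimed |C| lies below the Hamming bound.


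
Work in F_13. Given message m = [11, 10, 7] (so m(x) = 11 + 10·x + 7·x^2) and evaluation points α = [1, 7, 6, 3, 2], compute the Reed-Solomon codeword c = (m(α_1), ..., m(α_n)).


c = [2, 8, 11, 0, 7]

Message polynomial: m(x) = 11 + 10·x + 7·x^2 (mod 13).
For each evaluation point α_i, compute m(α_i) mod 13:
  α_1 = 1: Horner steps 7 → 4 → 2, so m(1) = 2.
  α_2 = 7: Horner steps 7 → 7 → 8, so m(7) = 8.
  α_3 = 6: Horner steps 7 → 0 → 11, so m(6) = 11.
  α_4 = 3: Horner steps 7 → 5 → 0, so m(3) = 0.
  α_5 = 2: Horner steps 7 → 11 → 7, so m(2) = 7.
Codeword c = [2, 8, 11, 0, 7] ∈ F_13^5.


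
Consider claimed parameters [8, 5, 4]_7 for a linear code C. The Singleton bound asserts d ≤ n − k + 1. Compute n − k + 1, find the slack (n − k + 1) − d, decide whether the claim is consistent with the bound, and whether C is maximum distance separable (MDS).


Singleton RHS = n − k + 1 = 4, slack = 0, bound satisfied, MDS.

Singleton bound: d ≤ n − k + 1.
Here n = 8, k = 5, so n − k + 1 = 4.
Given d = 4, check d ≤ 4: YES.
Slack = (n − k + 1) − d = 0.
The code is MDS (slack = 0).
Description: the claimed parameters are [8, 5, 4]_7; such a code would be MDS (meets Singleton bound).


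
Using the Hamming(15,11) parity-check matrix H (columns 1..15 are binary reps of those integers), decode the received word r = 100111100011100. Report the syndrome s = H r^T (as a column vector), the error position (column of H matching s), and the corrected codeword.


s = (1, 0, 1, 1)^T, error position = 11, corrected codeword c = 100111100001100

Compute s = H r^T mod 2 one row at a time:
  s_1 = 0 + 0 + 0 + 1 + 1 + 1 + 0 + 0 = 3 ≡ 1 (mod 2).
  s_2 = 1 + 1 + 1 + 1 + 1 + 1 + 0 + 0 = 6 ≡ 0 (mod 2).
  s_3 = 0 + 0 + 1 + 1 + 0 + 1 + 0 + 0 = 3 ≡ 1 (mod 2).
  s_4 = 1 + 0 + 1 + 1 + 0 + 1 + 1 + 0 = 5 ≡ 1 (mod 2).
s = (1, 0, 1, 1)^T — this equals column 11 of H (binary 1011), so error is at position 11.
Correct: flip bit 11 of r = 100111100011100 to get c = 100111100001100.


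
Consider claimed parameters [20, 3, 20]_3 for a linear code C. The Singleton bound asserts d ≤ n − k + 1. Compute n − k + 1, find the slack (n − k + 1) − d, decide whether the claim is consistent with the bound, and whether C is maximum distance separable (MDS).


Singleton RHS = n − k + 1 = 18, slack = -2, bound violated (no such code; not MDS).

Singleton bound: d ≤ n − k + 1.
Here n = 20, k = 3, so n − k + 1 = 18.
Given d = 20, check d ≤ 18: NO.
Slack = (n − k + 1) − d = -2.
The slack is negative: d = 20 exceeds n − k + 1 = 18 by 2, so the Singleton bound is violated and no linear [20, 3, 20]_3 code can exist. In particular it is not MDS (MDS requires d = n − k + 1 exactly).
Description: the claimed parameters are [20, 3, 20]_3; such a code would be impossible (violates the Singleton bound).


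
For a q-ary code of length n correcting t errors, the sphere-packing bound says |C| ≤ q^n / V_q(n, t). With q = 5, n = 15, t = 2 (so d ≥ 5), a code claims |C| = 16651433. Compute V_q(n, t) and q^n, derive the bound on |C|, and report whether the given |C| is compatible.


V_q(n, t) = 1741, q^n = 30517578125, Hamming bound = 17528764, |C| = 16651433 ≤ bound (satisfied).

Step 1: Compute V_q(n, t) = Σ_{j=0}^2 C(n, j) (q−1)^j.
  j = 0: C(15,0)·(4)^0 = 1·1 = 1.
  j = 1: C(15,1)·(4)^1 = 15·4 = 60.
  j = 2: C(15,2)·(4)^2 = 105·16 = 1680.
  V_q(n, t) = 1 + 60 + 1680 = 1741.
Step 2: q^n = 5^15 = 30517578125.
Step 3: Hamming bound ⌊q^n / V_q(n,t)⌋ = ⌊30517578125/1741⌋ = 17528764.
Step 4: Compare |C| = 16651433 to 17528764: satisfied.
The claimed |C| lies below the Hamming bound.


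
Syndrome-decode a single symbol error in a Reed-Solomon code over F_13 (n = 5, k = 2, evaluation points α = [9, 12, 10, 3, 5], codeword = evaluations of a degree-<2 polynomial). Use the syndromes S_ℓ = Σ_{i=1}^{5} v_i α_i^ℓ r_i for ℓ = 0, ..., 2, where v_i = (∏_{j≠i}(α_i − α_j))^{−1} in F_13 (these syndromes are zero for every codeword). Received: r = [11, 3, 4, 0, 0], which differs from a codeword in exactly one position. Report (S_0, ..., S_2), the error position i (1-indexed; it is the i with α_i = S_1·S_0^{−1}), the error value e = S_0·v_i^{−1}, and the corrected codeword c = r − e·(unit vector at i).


S = (6, 5, 2), error at position 4, error magnitude e = 12, c = [11, 3, 4, 1, 0].

Step 1: column multipliers v_i = (∏_{j≠i}(α_i − α_j))^{−1} mod 13.
  i = 1 (α = 9): (9−12)(9−10)(9−3)(9−5) = (−3)·(−1)·6·4 = 72 ≡ 7, so v_1 = 7^{−1} = 2 (mod 13).
  i = 2 (α = 12): (12−9)(12−10)(12−3)(12−5) = 3·2·9·7 = 378 ≡ 1, so v_2 = 1^{−1} = 1 (mod 13).
  i = 3 (α = 10): (10−9)(10−12)(10−3)(10−5) = 1·(−2)·7·5 = −70 ≡ 8, so v_3 = 8^{−1} = 5 (mod 13).
  i = 4 (α = 3): (3−9)(3−12)(3−10)(3−5) = (−6)·(−9)·(−7)·(−2) = 756 ≡ 2, so v_4 = 2^{−1} = 7 (mod 13).
  i = 5 (α = 5): (5−9)(5−12)(5−10)(5−3) = (−4)·(−7)·(−5)·2 = −280 ≡ 6, so v_5 = 6^{−1} = 11 (mod 13).
  v = [2, 1, 5, 7, 11].
Step 2: syndromes of r = [11, 3, 4, 0, 0] (all sums mod 13).
  S_0 = Σ v_i r_i = 2·11 + 1·3 + 5·4 + 7·0 + 11·0 = 45 ≡ 6.
  S_1 = Σ v_i α_i r_i = 2·9·11 + 1·12·3 + 5·10·4 + 7·3·0 + 11·5·0 = 434 ≡ 5.
  α_i^2 mod 13 = [3, 1, 9, 9, 12].
  S_2 = Σ v_i α_i^2 r_i = 2·3·11 + 1·1·3 + 5·9·4 + 7·9·0 + 11·12·0 = 249 ≡ 2.
  S = (6, 5, 2) ≠ 0, so r is not a codeword (an error is present).
Step 3: locate the error. For a single error e at position i, S_ℓ = v_i·e·α_i^ℓ, so α_err = S_1/S_0.
  S_0^{−1} = 6^{−1} = 11 (mod 13), so α_err = 5·11 = 55 ≡ 3 = α_4. Error position i = 4.
  Consistency check: S_2/S_1 = 2·8 = 16 ≡ 3 = α_err ✓ (single-error assumption holds).
Step 4: error magnitude e = S_0/v_4 = S_0·∏_{j≠4}(α_4 − α_j) = 6·2 = 12 ≡ 12 (mod 13).
Step 5: correct position 4: c_4 = r_4 − e = 0 − 12 ≡ 1 (mod 13). Hence c = [11, 3, 4, 1, 0].
  Check: interpolating c through the α_i gives m(x) = 9 + 6·x (degree < 2) with m(α_i) = c_i for every i, so c is indeed a codeword.


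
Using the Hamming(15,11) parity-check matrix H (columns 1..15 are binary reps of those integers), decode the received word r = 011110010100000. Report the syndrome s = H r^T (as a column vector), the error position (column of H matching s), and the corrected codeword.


s = (0, 0, 1, 0)^T, error position = 2, corrected codeword c = 001110010100000

Compute s = H r^T mod 2 one row at a time:
  s_1 = 1 + 0 + 1 + 0 + 0 + 0 + 0 + 0 = 2 ≡ 0 (mod 2).
  s_2 = 1 + 1 + 0 + 0 + 0 + 0 + 0 + 0 = 2 ≡ 0 (mod 2).
  s_3 = 1 + 1 + 0 + 0 + 1 + 0 + 0 + 0 = 3 ≡ 1 (mod 2).
  s_4 = 0 + 1 + 1 + 0 + 0 + 0 + 0 + 0 = 2 ≡ 0 (mod 2).
s = (0, 0, 1, 0)^T — this equals column 2 of H (binary 0010), so error is at position 2.
Correct: flip bit 2 of r = 011110010100000 to get c = 001110010100000.


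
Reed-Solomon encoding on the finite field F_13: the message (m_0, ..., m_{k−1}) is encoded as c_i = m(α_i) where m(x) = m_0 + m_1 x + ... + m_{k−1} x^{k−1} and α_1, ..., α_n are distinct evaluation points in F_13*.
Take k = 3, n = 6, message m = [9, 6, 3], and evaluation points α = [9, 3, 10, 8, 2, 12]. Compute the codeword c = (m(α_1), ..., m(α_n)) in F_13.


c = [7, 2, 5, 2, 7, 6]

Message polynomial: m(x) = 9 + 6·x + 3·x^2 (mod 13).
For each evaluation point α_i, compute m(α_i) mod 13:
  α_1 = 9: Horner steps 3 → 7 → 7, so m(9) = 7.
  α_2 = 3: Horner steps 3 → 2 → 2, so m(3) = 2.
  α_3 = 10: Horner steps 3 → 10 → 5, so m(10) = 5.
  α_4 = 8: Horner steps 3 → 4 → 2, so m(8) = 2.
  α_5 = 2: Horner steps 3 → 12 → 7, so m(2) = 7.
  α_6 = 12: Horner steps 3 → 3 → 6, so m(12) = 6.
Codeword c = [7, 2, 5, 2, 7, 6] ∈ F_13^6.


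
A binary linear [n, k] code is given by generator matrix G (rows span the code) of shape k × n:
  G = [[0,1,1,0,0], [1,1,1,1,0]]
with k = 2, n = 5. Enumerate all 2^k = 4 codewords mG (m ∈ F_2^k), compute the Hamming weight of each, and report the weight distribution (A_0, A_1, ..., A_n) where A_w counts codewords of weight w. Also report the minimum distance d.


Weight distribution: A_0 = 1, A_2 = 2, A_4 = 1. Minimum distance d = 2.

Enumerate all 2^2 = 4 messages m ∈ F_2^2.
For each, compute codeword c = mG in F_2^5, then tally its weight.
  m = 00 → c = 00000, weight = 0.
  m = 10 → c = 01100, weight = 2.
  m = 01 → c = 11110, weight = 4.
  m = 11 → c = 10010, weight = 2.
Tally weights:
  weight 0: 1 codewords.
  weight 2: 2 codewords.
  weight 4: 1 codewords.
Minimum distance d = smallest w > 0 with A_w > 0 = 2.
Sanity: Σ A_w = 4 = 2^2 = 4 ✓.


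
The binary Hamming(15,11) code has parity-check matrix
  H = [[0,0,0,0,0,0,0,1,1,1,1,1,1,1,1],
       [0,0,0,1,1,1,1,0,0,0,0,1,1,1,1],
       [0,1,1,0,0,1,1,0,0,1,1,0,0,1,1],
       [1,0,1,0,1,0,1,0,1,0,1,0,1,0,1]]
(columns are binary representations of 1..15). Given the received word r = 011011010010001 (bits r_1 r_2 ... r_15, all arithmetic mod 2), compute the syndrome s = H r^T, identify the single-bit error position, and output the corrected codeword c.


s = (1, 1, 1, 0)^T, error position = 14, corrected codeword c = 011011010010011

Compute s = H r^T mod 2 one row at a time:
  s_1 = 1 + 0 + 0 + 1 + 0 + 0 + 0 + 1 = 3 ≡ 1 (mod 2).
  s_2 = 0 + 1 + 1 + 0 + 0 + 0 + 0 + 1 = 3 ≡ 1 (mod 2).
  s_3 = 1 + 1 + 1 + 0 + 0 + 1 + 0 + 1 = 5 ≡ 1 (mod 2).
  s_4 = 0 + 1 + 1 + 0 + 0 + 1 + 0 + 1 = 4 ≡ 0 (mod 2).
s = (1, 1, 1, 0)^T — this equals column 14 of H (binary 1110), so error is at position 14.
Correct: flip bit 14 of r = 011011010010001 to get c = 011011010010011.


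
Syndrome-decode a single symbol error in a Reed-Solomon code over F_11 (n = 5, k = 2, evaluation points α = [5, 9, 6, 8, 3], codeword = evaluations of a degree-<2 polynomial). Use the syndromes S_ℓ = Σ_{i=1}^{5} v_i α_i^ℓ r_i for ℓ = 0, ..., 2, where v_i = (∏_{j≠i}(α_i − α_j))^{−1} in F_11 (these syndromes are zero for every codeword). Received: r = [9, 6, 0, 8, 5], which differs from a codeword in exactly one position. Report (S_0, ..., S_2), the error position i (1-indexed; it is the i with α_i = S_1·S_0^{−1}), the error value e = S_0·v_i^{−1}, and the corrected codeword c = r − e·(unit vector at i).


S = (5, 7, 1), error at position 4, error magnitude e = 4, c = [9, 6, 0, 4, 5].

Step 1: column multipliers v_i = (∏_{j≠i}(α_i − α_j))^{−1} mod 11.
  i = 1 (α = 5): (5−9)(5−6)(5−8)(5−3) = (−4)·(−1)·(−3)·2 = −24 ≡ 9, so v_1 = 9^{−1} = 5 (mod 11).
  i = 2 (α = 9): (9−5)(9−6)(9−8)(9−3) = 4·3·1·6 = 72 ≡ 6, so v_2 = 6^{−1} = 2 (mod 11).
  i = 3 (α = 6): (6−5)(6−9)(6−8)(6−3) = 1·(−3)·(−2)·3 = 18 ≡ 7, so v_3 = 7^{−1} = 8 (mod 11).
  i = 4 (α = 8): (8−5)(8−9)(8−6)(8−3) = 3·(−1)·2·5 = −30 ≡ 3, so v_4 = 3^{−1} = 4 (mod 11).
  i = 5 (α = 3): (3−5)(3−9)(3−6)(3−8) = (−2)·(−6)·(−3)·(−5) = 180 ≡ 4, so v_5 = 4^{−1} = 3 (mod 11).
  v = [5, 2, 8, 4, 3].
Step 2: syndromes of r = [9, 6, 0, 8, 5] (all sums mod 11).
  S_0 = Σ v_i r_i = 5·9 + 2·6 + 8·0 + 4·8 + 3·5 = 104 ≡ 5.
  S_1 = Σ v_i α_i r_i = 5·5·9 + 2·9·6 + 8·6·0 + 4·8·8 + 3·3·5 = 634 ≡ 7.
  α_i^2 mod 11 = [3, 4, 3, 9, 9].
  S_2 = Σ v_i α_i^2 r_i = 5·3·9 + 2·4·6 + 8·3·0 + 4·9·8 + 3·9·5 = 606 ≡ 1.
  S = (5, 7, 1) ≠ 0, so r is not a codeword (an error is present).
Step 3: locate the error. For a single error e at position i, S_ℓ = v_i·e·α_i^ℓ, so α_err = S_1/S_0.
  S_0^{−1} = 5^{−1} = 9 (mod 11), so α_err = 7·9 = 63 ≡ 8 = α_4. Error position i = 4.
  Consistency check: S_2/S_1 = 1·8 = 8 ≡ 8 = α_err ✓ (single-error assumption holds).
Step 4: error magnitude e = S_0/v_4 = S_0·∏_{j≠4}(α_4 − α_j) = 5·3 = 15 ≡ 4 (mod 11).
Step 5: correct position 4: c_4 = r_4 − e = 8 − 4 ≡ 4 (mod 11). Hence c = [9, 6, 0, 4, 5].
  Check: interpolating c through the α_i gives m(x) = 10 + 2·x (degree < 2) with m(α_i) = c_i for every i, so c is indeed a codeword.


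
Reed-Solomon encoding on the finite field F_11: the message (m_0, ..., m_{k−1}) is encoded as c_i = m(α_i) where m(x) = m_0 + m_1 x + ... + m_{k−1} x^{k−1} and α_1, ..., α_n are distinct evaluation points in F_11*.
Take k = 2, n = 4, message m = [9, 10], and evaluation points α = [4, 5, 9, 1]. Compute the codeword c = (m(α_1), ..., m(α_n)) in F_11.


c = [5, 4, 0, 8]

Message polynomial: m(x) = 9 + 10·x (mod 11).
For each evaluation point α_i, compute m(α_i) mod 11:
  α_1 = 4: Horner steps 10 → 5, so m(4) = 5.
  α_2 = 5: Horner steps 10 → 4, so m(5) = 4.
  α_3 = 9: Horner steps 10 → 0, so m(9) = 0.
  α_4 = 1: Horner steps 10 → 8, so m(1) = 8.
Codeword c = [5, 4, 0, 8] ∈ F_11^4.


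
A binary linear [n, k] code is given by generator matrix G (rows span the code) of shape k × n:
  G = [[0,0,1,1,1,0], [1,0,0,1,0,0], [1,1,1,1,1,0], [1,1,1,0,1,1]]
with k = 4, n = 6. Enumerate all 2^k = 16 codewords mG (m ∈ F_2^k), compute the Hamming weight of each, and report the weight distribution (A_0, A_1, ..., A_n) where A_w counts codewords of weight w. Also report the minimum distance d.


Weight distribution: A_0 = 1, A_2 = 6, A_3 = 4, A_4 = 1, A_5 = 4. Minimum distance d = 2.

Enumerate all 2^4 = 16 messages m ∈ F_2^4.
For each, compute codeword c = mG in F_2^6, then tally its weight.
  m = 0000 → c = 000000, weight = 0.
  m = 1000 → c = 001110, weight = 3.
  m = 0100 → c = 100100, weight = 2.
  m = 1100 → c = 101010, weight = 3.
  m = 0010 → c = 111110, weight = 5.
  m = 1010 → c = 110000, weight = 2.
  m = 0110 → c = 011010, weight = 3.
  m = 1110 → c = 010100, weight = 2.
  m = 0001 → c = 111011, weight = 5.
  m = 1001 → c = 110101, weight = 4.
  m = 0101 → c = 011111, weight = 5.
  m = 1101 → c = 010001, weight = 2.
  m = 0011 → c = 000101, weight = 2.
  m = 1011 → c = 001011, weight = 3.
  m = 0111 → c = 100001, weight = 2.
  m = 1111 → c = 101111, weight = 5.
Tally weights:
  weight 0: 1 codewords.
  weight 2: 6 codewords.
  weight 3: 4 codewords.
  weight 4: 1 codewords.
  weight 5: 4 codewords.
Minimum distance d = smallest w > 0 with A_w > 0 = 2.
Sanity: Σ A_w = 16 = 2^4 = 16 ✓.


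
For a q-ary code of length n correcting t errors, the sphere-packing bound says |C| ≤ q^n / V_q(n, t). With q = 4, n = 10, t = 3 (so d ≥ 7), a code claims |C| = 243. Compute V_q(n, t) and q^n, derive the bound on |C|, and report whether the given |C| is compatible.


V_q(n, t) = 3676, q^n = 1048576, Hamming bound = 285, |C| = 243 ≤ bound (satisfied).

Step 1: Compute V_q(n, t) = Σ_{j=0}^3 C(n, j) (q−1)^j.
  j = 0: C(10,0)·(3)^0 = 1·1 = 1.
  j = 1: C(10,1)·(3)^1 = 10·3 = 30.
  j = 2: C(10,2)·(3)^2 = 45·9 = 405.
  j = 3: C(10,3)·(3)^3 = 120·27 = 3240.
  V_q(n, t) = 1 + 30 + 405 + 3240 = 3676.
Step 2: q^n = 4^10 = 1048576.
Step 3: Hamming bound ⌊q^n / V_q(n,t)⌋ = ⌊1048576/3676⌋ = 285.
Step 4: Compare |C| = 243 to 285: satisfied.
The claimed |C| lies below the Hamming bound.


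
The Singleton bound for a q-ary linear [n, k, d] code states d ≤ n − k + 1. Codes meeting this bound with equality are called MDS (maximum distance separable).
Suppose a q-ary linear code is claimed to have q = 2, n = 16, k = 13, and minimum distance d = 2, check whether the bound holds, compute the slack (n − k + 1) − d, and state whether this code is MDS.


Singleton RHS = n − k + 1 = 4, slack = 2, bound satisfied, not MDS.

Singleton bound: d ≤ n − k + 1.
Here n = 16, k = 13, so n − k + 1 = 4.
Given d = 2, check d ≤ 4: YES.
Slack = (n − k + 1) − d = 2.
The code is NOT MDS (slack = 2 > 0).
Description: the claimed parameters are [16, 13, 2]_2; such a code would be non-MDS.


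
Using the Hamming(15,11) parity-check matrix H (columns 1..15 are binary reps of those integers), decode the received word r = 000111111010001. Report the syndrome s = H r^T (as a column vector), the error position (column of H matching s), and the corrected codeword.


s = (0, 1, 0, 1)^T, error position = 5, corrected codeword c = 000101111010001

Compute s = H r^T mod 2 one row at a time:
  s_1 = 1 + 1 + 0 + 1 + 0 + 0 + 0 + 1 = 4 ≡ 0 (mod 2).
  s_2 = 1 + 1 + 1 + 1 + 0 + 0 + 0 + 1 = 5 ≡ 1 (mod 2).
  s_3 = 0 + 0 + 1 + 1 + 0 + 1 + 0 + 1 = 4 ≡ 0 (mod 2).
  s_4 = 0 + 0 + 1 + 1 + 1 + 1 + 0 + 1 = 5 ≡ 1 (mod 2).
s = (0, 1, 0, 1)^T — this equals column 5 of H (binary 0101), so error is at position 5.
Correct: flip bit 5 of r = 000111111010001 to get c = 000101111010001.


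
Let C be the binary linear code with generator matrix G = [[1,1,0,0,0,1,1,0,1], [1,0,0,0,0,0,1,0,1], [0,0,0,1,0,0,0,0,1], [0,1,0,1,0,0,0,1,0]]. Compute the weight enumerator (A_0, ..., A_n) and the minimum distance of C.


Weight distribution: A_0 = 1, A_2 = 2, A_3 = 6, A_4 = 3, A_5 = 2, A_6 = 2. Minimum distance d = 2.

Enumerate all 2^4 = 16 messages m ∈ F_2^4.
For each, compute codeword c = mG in F_2^9, then tally its weight.
  m = 0000 → c = 000000000, weight = 0.
  m = 1000 → c = 110001101, weight = 5.
  m = 0100 → c = 100000101, weight = 3.
  m = 1100 → c = 010001000, weight = 2.
  m = 0010 → c = 000100001, weight = 2.
  m = 1010 → c = 110101100, weight = 5.
  m = 0110 → c = 100100100, weight = 3.
  m = 1110 → c = 010101001, weight = 4.
  m = 0001 → c = 010100010, weight = 3.
  m = 1001 → c = 100101111, weight = 6.
  m = 0101 → c = 110100111, weight = 6.
  m = 1101 → c = 000101010, weight = 3.
  m = 0011 → c = 010000011, weight = 3.
  m = 1011 → c = 100001110, weight = 4.
  m = 0111 → c = 110000110, weight = 4.
  m = 1111 → c = 000001011, weight = 3.
Tally weights:
  weight 0: 1 codewords.
  weight 2: 2 codewords.
  weight 3: 6 codewords.
  weight 4: 3 codewords.
  weight 5: 2 codewords.
  weight 6: 2 codewords.
Minimum distance d = smallest w > 0 with A_w > 0 = 2.
Sanity: Σ A_w = 16 = 2^4 = 16 ✓.


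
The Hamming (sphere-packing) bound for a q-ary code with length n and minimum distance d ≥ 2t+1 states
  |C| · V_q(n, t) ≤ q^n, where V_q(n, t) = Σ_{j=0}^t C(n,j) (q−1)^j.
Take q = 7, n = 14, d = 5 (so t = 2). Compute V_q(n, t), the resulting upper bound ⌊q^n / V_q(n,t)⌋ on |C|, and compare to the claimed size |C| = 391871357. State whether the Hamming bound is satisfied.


V_q(n, t) = 3361, q^n = 678223072849, Hamming bound = 201792047, |C| = 391871357 > bound (violated).

Step 1: Compute V_q(n, t) = Σ_{j=0}^2 C(n, j) (q−1)^j.
  j = 0: C(14,0)·(6)^0 = 1·1 = 1.
  j = 1: C(14,1)·(6)^1 = 14·6 = 84.
  j = 2: C(14,2)·(6)^2 = 91·36 = 3276.
  V_q(n, t) = 1 + 84 + 3276 = 3361.
Step 2: q^n = 7^14 = 678223072849.
Step 3: Hamming bound ⌊q^n / V_q(n,t)⌋ = ⌊678223072849/3361⌋ = 201792047.
Step 4: Compare |C| = 391871357 to 201792047: violated.
The claimed |C| lies above the Hamming bound, so no 7-ary code of length 14 with d ≥ 5 can have 391871357 codewords.


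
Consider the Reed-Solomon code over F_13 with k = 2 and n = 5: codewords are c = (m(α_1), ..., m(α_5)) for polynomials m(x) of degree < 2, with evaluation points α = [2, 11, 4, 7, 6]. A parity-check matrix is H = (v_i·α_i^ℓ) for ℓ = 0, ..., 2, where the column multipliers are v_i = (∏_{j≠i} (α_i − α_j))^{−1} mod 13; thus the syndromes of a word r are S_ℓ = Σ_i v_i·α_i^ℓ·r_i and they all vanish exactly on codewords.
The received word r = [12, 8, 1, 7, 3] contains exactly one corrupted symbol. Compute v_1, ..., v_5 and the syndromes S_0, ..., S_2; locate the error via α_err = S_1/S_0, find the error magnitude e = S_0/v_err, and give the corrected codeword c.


S = (11, 12, 6), error at position 4, error magnitude e = 3, c = [12, 8, 1, 4, 3].

Step 1: column multipliers v_i = (∏_{j≠i}(α_i − α_j))^{−1} mod 13.
  i = 1 (α = 2): (2−11)(2−4)(2−7)(2−6) = (−9)·(−2)·(−5)·(−4) = 360 ≡ 9, so v_1 = 9^{−1} = 3 (mod 13).
  i = 2 (α = 11): (11−2)(11−4)(11−7)(11−6) = 9·7·4·5 = 1260 ≡ 12, so v_2 = 12^{−1} = 12 (mod 13).
  i = 3 (α = 4): (4−2)(4−11)(4−7)(4−6) = 2·(−7)·(−3)·(−2) = −84 ≡ 7, so v_3 = 7^{−1} = 2 (mod 13).
  i = 4 (α = 7): (7−2)(7−11)(7−4)(7−6) = 5·(−4)·3·1 = −60 ≡ 5, so v_4 = 5^{−1} = 8 (mod 13).
  i = 5 (α = 6): (6−2)(6−11)(6−4)(6−7) = 4·(−5)·2·(−1) = 40 ≡ 1, so v_5 = 1^{−1} = 1 (mod 13).
  v = [3, 12, 2, 8, 1].
Step 2: syndromes of r = [12, 8, 1, 7, 3] (all sums mod 13).
  S_0 = Σ v_i r_i = 3·12 + 12·8 + 2·1 + 8·7 + 1·3 = 193 ≡ 11.
  S_1 = Σ v_i α_i r_i = 3·2·12 + 12·11·8 + 2·4·1 + 8·7·7 + 1·6·3 = 1546 ≡ 12.
  α_i^2 mod 13 = [4, 4, 3, 10, 10].
  S_2 = Σ v_i α_i^2 r_i = 3·4·12 + 12·4·8 + 2·3·1 + 8·10·7 + 1·10·3 = 1124 ≡ 6.
  S = (11, 12, 6) ≠ 0, so r is not a codeword (an error is present).
Step 3: locate the error. For a single error e at position i, S_ℓ = v_i·e·α_i^ℓ, so α_err = S_1/S_0.
  S_0^{−1} = 11^{−1} = 6 (mod 13), so α_err = 12·6 = 72 ≡ 7 = α_4. Error position i = 4.
  Consistency check: S_2/S_1 = 6·12 = 72 ≡ 7 = α_err ✓ (single-error assumption holds).
Step 4: error magnitude e = S_0/v_4 = S_0·∏_{j≠4}(α_4 − α_j) = 11·5 = 55 ≡ 3 (mod 13).
Step 5: correct position 4: c_4 = r_4 − e = 7 − 3 ≡ 4 (mod 13). Hence c = [12, 8, 1, 4, 3].
  Check: interpolating c through the α_i gives m(x) = 10 + 1·x (degree < 2) with m(α_i) = c_i for every i, so c is indeed a codeword.


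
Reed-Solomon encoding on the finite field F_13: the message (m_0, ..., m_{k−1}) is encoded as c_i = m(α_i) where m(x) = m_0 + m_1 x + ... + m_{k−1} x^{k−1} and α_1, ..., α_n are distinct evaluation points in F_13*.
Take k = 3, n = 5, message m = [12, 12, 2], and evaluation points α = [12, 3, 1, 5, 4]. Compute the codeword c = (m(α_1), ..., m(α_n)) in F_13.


c = [2, 1, 0, 5, 1]

Message polynomial: m(x) = 12 + 12·x + 2·x^2 (mod 13).
For each evaluation point α_i, compute m(α_i) mod 13:
  α_1 = 12: Horner steps 2 → 10 → 2, so m(12) = 2.
  α_2 = 3: Horner steps 2 → 5 → 1, so m(3) = 1.
  α_3 = 1: Horner steps 2 → 1 → 0, so m(1) = 0.
  α_4 = 5: Horner steps 2 → 9 → 5, so m(5) = 5.
  α_5 = 4: Horner steps 2 → 7 → 1, so m(4) = 1.
Codeword c = [2, 1, 0, 5, 1] ∈ F_13^5.
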